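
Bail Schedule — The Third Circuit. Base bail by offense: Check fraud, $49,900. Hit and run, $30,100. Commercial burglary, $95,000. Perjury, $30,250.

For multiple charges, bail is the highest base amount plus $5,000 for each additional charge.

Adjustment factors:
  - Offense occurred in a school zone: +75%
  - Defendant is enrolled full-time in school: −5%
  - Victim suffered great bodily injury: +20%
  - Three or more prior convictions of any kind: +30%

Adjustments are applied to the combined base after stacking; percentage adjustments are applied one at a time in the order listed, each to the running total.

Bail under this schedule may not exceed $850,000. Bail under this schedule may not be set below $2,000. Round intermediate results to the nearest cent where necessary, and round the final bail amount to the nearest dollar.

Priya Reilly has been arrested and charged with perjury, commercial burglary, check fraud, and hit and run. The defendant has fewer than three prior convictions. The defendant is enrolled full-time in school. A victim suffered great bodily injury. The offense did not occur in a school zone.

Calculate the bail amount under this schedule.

$125,400

Base amounts from the schedule: perjury $30,250; commercial burglary $95,000; check fraud $49,900; hit and run $30,100.
Stacking rule: highest base plus $5,000 per additional charge. Highest is commercial burglary at $95,000; 3 additional charges → +$15,000. Combined base = $110,000.
Defendant is enrolled full-time in school (−5%): $110,000 × 0.95 = $104,500.
Victim suffered great bodily injury (+20%): $104,500 × 1.2 = $125,400.
$125,400 is within the $850,000 maximum.
$125,400 is at or above the $2,000 minimum.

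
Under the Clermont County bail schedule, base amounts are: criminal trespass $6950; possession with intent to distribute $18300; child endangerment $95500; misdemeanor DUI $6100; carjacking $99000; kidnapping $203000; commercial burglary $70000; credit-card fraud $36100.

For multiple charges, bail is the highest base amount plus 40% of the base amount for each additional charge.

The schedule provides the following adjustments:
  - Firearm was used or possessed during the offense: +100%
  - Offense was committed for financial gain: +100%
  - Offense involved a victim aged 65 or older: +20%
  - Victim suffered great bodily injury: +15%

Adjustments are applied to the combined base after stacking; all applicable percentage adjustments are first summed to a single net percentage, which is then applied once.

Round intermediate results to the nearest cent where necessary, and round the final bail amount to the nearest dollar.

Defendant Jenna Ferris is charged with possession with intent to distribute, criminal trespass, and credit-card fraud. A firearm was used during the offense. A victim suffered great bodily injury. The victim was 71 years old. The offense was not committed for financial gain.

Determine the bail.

Base amounts from the schedule: possession with intent to distribute $18300; criminal trespass $6950; credit-card fraud $36100.
Stacking rule: highest base plus 40% of each additional charge. Highest is credit-card fraud at $36100. Additional: $18300 × 40% = $7320; $6950 × 40% = $2780. Combined base = $36100 + $10100 = $46200.
Net percentage adjustment: +100% +20% +15% = +135%. $46200 × 2.35 = $108570.

$108570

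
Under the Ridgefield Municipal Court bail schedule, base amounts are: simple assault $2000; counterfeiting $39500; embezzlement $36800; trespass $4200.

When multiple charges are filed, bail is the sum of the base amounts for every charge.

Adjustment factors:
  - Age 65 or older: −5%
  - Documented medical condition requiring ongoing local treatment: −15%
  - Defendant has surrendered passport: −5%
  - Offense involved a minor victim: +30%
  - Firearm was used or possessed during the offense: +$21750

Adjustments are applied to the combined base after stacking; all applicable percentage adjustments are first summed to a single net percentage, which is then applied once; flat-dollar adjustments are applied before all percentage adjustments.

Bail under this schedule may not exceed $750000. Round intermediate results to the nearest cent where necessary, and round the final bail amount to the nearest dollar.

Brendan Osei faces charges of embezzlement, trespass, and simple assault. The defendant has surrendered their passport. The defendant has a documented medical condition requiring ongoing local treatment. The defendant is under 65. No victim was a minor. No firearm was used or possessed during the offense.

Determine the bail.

Base amounts from the schedule: embezzlement $36800; trespass $4200; simple assault $2000.
Stacking rule: sum of all bases. $36800 + $4200 + $2000 = $43000.
Net percentage adjustment: −15% −5% = −20%. $43000 × 0.8 = $34400.
$34400 is within the $750000 maximum.

$34400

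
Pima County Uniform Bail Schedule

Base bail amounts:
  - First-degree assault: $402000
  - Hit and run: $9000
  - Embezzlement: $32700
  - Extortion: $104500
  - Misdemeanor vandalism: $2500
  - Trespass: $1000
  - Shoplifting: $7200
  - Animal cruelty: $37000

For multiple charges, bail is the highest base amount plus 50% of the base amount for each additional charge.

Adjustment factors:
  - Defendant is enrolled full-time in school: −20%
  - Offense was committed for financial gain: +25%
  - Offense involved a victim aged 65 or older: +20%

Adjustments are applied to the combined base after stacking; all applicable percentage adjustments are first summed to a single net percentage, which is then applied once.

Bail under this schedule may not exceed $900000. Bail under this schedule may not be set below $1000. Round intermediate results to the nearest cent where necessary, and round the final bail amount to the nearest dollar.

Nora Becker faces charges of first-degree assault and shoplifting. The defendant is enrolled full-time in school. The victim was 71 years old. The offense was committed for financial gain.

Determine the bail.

$507000

Base amounts from the schedule: first-degree assault $402000; shoplifting $7200.
Stacking rule: highest base plus 50% of each additional charge. Highest is first-degree assault at $402000. Additional: $7200 × 50% = $3600. Combined base = $402000 + $3600 = $405600.
Net percentage adjustment: −20% +25% +20% = +25%. $405600 × 1.25 = $507000.
$507000 is within the $900000 maximum.
$507000 is at or above the $1000 minimum.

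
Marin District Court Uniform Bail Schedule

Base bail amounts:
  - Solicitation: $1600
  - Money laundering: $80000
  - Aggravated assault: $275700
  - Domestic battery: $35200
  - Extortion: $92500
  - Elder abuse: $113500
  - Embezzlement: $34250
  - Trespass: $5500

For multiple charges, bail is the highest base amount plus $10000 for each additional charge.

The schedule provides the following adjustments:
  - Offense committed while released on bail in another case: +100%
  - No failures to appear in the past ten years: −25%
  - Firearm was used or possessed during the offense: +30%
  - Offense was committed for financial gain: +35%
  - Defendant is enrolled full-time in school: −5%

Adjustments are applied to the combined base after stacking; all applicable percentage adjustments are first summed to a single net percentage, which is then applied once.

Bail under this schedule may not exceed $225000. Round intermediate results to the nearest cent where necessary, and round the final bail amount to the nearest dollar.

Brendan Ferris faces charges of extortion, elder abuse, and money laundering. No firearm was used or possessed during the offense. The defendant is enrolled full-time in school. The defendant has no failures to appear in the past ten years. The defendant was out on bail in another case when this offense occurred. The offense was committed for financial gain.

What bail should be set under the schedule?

$225000

Base amounts from the schedule: extortion $92500; elder abuse $113500; money laundering $80000.
Stacking rule: highest base plus $10000 per additional charge. Highest is elder abuse at $113500; 2 additional charges → +$20000. Combined base = $133500.
Net percentage adjustment: +100% −25% +35% −5% = +105%. $133500 × 2.05 = $273675.
Result $273675 exceeds the maximum of $225000; bail is capped at $225000.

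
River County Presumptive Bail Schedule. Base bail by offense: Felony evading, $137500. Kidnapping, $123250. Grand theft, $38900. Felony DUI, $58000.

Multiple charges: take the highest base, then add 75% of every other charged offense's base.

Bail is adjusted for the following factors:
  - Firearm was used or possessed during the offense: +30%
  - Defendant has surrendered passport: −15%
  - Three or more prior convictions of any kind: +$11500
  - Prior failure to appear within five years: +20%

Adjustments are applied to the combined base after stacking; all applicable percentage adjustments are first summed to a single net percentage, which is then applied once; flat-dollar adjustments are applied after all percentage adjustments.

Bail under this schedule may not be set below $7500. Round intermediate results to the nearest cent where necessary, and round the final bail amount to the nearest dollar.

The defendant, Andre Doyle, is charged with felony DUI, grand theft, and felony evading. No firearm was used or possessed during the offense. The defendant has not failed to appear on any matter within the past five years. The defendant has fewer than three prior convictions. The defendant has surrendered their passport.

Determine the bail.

$178649

Base amounts from the schedule: felony DUI $58000; grand theft $38900; felony evading $137500.
Stacking rule: highest base plus 75% of each additional charge. Highest is felony evading at $137500. Additional: $58000 × 75% = $43500; $38900 × 75% = $29175. Combined base = $137500 + $72675 = $210175.
Defendant has surrendered passport (−15%): $210175 × 0.85 = $178648.75.
$178648.75 is at or above the $7500 minimum.
Rounded to the nearest dollar: $178649.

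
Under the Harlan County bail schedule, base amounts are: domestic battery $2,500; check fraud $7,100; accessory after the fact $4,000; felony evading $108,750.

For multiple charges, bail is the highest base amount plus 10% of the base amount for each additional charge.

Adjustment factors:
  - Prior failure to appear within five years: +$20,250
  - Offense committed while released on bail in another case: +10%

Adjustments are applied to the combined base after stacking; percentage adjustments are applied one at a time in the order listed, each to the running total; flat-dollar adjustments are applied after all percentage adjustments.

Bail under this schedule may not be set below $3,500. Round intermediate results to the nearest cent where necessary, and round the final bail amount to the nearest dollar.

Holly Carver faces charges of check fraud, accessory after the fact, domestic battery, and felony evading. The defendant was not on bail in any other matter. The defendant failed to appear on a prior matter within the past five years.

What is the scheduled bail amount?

$130,360

Base amounts from the schedule: check fraud $7,100; accessory after the fact $4,000; domestic battery $2,500; felony evading $108,750.
Stacking rule: highest base plus 10% of each additional charge. Highest is felony evading at $108,750. Additional: $7,100 × 10% = $710; $4,000 × 10% = $400; $2,500 × 10% = $250. Combined base = $108,750 + $1,360 = $110,110.
Prior failure to appear within five years (+$20,250 flat): $110,110 + $20,250 = $130,360.
$130,360 is at or above the $3,500 minimum.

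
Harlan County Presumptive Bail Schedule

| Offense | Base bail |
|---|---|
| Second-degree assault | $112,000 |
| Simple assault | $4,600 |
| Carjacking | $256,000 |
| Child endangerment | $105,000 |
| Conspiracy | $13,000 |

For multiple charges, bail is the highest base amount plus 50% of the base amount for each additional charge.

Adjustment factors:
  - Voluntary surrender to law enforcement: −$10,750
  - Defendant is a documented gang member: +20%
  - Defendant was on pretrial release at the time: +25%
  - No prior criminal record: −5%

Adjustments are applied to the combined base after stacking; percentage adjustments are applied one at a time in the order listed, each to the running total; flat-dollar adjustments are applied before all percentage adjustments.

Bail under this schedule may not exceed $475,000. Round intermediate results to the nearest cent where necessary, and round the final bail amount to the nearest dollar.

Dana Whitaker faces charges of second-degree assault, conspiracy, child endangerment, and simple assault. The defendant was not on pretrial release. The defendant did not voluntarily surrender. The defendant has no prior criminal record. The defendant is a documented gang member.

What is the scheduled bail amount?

Base amounts from the schedule: second-degree assault $112,000; conspiracy $13,000; child endangerment $105,000; simple assault $4,600.
Stacking rule: highest base plus 50% of each additional charge. Highest is second-degree assault at $112,000. Additional: $13,000 × 50% = $6,500; $105,000 × 50% = $52,500; $4,600 × 50% = $2,300. Combined base = $112,000 + $61,300 = $173,300.
Defendant is a documented gang member (+20%): $173,300 × 1.2 = $207,960.
No prior criminal record (−5%): $207,960 × 0.95 = $197,562.
$197,562 is within the $475,000 maximum.

$197,562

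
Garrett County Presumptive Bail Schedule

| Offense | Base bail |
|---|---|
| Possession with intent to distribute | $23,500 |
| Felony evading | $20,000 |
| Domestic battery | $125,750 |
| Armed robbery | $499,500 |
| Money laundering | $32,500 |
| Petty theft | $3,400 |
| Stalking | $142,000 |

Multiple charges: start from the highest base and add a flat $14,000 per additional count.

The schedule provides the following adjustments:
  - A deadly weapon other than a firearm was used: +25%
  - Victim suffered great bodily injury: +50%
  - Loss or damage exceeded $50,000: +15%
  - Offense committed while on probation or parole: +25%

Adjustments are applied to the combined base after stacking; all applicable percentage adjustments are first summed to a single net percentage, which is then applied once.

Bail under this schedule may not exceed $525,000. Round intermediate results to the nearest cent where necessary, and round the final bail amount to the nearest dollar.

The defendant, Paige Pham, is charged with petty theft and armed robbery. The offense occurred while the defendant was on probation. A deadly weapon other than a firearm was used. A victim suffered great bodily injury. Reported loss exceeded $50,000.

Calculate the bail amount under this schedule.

$525,000

Base amounts from the schedule: petty theft $3,400; armed robbery $499,500.
Stacking rule: highest base plus $14,000 per additional charge. Highest is armed robbery at $499,500; 1 additional charge → +$14,000. Combined base = $513,500.
Net percentage adjustment: +25% +50% +15% +25% = +115%. $513,500 × 2.15 = $1,104,025.
Result $1,104,025 exceeds the maximum of $525,000; bail is capped at $525,000.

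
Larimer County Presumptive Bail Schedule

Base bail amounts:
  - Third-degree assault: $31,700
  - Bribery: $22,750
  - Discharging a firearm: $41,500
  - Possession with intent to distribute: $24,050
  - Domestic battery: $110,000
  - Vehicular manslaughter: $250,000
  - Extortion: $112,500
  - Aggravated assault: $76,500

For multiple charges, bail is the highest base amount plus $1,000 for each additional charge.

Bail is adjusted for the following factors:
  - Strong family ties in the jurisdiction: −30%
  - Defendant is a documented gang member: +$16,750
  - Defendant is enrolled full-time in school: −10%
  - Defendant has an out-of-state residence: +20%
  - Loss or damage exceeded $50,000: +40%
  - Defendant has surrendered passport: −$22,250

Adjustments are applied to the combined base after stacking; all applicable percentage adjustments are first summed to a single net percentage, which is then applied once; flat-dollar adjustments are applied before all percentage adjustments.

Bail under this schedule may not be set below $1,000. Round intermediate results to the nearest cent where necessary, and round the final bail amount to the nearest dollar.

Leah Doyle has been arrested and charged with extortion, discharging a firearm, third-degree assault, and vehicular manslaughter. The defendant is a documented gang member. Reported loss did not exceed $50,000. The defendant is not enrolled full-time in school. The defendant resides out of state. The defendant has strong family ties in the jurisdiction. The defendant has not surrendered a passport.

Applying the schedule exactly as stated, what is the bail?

$242,775

Base amounts from the schedule: extortion $112,500; discharging a firearm $41,500; third-degree assault $31,700; vehicular manslaughter $250,000.
Stacking rule: highest base plus $1,000 per additional charge. Highest is vehicular manslaughter at $250,000; 3 additional charges → +$3,000. Combined base = $253,000.
Defendant is a documented gang member (+$16,750 flat): $253,000 + $16,750 = $269,750.
Net percentage adjustment: −30% +20% = −10%. $269,750 × 0.9 = $242,775.
$242,775 is at or above the $1,000 minimum.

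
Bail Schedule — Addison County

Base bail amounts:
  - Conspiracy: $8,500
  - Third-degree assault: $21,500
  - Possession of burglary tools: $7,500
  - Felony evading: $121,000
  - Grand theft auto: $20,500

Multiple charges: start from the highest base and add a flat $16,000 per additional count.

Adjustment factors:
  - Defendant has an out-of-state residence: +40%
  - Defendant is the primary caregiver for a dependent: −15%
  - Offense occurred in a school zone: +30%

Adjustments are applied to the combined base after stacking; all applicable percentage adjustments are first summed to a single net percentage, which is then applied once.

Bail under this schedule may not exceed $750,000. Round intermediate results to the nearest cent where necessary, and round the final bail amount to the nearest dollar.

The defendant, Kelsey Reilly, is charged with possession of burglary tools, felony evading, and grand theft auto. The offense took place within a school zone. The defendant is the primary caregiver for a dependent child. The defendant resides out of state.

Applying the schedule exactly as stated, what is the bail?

Base amounts from the schedule: possession of burglary tools $7,500; felony evading $121,000; grand theft auto $20,500.
Stacking rule: highest base plus $16,000 per additional charge. Highest is felony evading at $121,000; 2 additional charges → +$32,000. Combined base = $153,000.
Net percentage adjustment: +40% −15% +30% = +55%. $153,000 × 1.55 = $237,150.
$237,150 is within the $750,000 maximum.

$237,150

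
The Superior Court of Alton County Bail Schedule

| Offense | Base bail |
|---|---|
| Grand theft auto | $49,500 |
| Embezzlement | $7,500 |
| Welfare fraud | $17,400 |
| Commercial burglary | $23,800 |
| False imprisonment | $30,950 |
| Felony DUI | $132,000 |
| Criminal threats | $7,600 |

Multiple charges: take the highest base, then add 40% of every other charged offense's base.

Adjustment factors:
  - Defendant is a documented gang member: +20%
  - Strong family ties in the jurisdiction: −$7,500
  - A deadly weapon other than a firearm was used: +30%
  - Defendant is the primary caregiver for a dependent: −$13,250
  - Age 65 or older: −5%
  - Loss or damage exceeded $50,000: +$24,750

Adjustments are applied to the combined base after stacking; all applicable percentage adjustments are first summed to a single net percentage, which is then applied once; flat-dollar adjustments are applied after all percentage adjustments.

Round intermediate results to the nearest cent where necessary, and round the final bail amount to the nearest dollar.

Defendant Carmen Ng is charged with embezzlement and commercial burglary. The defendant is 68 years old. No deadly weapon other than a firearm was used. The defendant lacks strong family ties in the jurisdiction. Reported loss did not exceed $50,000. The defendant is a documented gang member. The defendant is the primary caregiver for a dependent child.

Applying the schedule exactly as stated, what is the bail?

Base amounts from the schedule: embezzlement $7,500; commercial burglary $23,800.
Stacking rule: highest base plus 40% of each additional charge. Highest is commercial burglary at $23,800. Additional: $7,500 × 40% = $3,000. Combined base = $23,800 + $3,000 = $26,800.
Net percentage adjustment: +20% −5% = +15%. $26,800 × 1.15 = $30,820.
Defendant is the primary caregiver for a dependent (−$13,250 flat): $30,820 − $13,250 = $17,570.

$17,570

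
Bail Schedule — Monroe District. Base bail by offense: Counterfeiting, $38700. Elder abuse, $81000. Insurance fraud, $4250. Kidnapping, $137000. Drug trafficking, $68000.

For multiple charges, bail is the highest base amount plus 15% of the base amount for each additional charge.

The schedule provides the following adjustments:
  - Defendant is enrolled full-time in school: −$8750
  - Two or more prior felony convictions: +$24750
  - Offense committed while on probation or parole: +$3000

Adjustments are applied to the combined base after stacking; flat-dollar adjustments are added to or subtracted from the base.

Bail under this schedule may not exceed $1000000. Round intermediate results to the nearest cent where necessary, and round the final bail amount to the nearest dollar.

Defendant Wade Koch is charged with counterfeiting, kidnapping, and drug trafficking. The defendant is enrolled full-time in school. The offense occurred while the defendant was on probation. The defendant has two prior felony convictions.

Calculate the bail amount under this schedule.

$172005

Base amounts from the schedule: counterfeiting $38700; kidnapping $137000; drug trafficking $68000.
Stacking rule: highest base plus 15% of each additional charge. Highest is kidnapping at $137000. Additional: $38700 × 15% = $5805; $68000 × 15% = $10200. Combined base = $137000 + $16005 = $153005.
Defendant is enrolled full-time in school (−$8750 flat): $153005 − $8750 = $144255.
Two or more prior felony convictions (+$24750 flat): $144255 + $24750 = $169005.
Offense committed while on probation or parole (+$3000 flat): $169005 + $3000 = $172005.
$172005 is within the $1000000 maximum.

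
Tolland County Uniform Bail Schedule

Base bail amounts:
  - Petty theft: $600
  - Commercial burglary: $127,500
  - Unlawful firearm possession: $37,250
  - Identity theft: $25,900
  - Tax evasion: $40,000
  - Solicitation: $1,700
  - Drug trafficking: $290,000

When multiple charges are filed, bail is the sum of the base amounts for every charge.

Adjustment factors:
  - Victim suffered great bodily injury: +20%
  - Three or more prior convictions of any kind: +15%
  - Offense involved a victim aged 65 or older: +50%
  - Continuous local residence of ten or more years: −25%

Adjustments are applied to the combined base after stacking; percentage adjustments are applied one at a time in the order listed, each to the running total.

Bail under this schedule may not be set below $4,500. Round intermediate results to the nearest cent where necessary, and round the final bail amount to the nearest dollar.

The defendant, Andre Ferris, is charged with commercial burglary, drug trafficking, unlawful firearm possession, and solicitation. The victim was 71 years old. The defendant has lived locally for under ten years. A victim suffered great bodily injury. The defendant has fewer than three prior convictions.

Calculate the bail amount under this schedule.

Base amounts from the schedule: commercial burglary $127,500; drug trafficking $290,000; unlawful firearm possession $37,250; solicitation $1,700.
Stacking rule: sum of all bases. $127,500 + $290,000 + $37,250 + $1,700 = $456,450.
Victim suffered great bodily injury (+20%): $456,450 × 1.2 = $547,740.
Offense involved a victim aged 65 or older (+50%): $547,740 × 1.5 = $821,610.
$821,610 is at or above the $4,500 minimum.

$821,610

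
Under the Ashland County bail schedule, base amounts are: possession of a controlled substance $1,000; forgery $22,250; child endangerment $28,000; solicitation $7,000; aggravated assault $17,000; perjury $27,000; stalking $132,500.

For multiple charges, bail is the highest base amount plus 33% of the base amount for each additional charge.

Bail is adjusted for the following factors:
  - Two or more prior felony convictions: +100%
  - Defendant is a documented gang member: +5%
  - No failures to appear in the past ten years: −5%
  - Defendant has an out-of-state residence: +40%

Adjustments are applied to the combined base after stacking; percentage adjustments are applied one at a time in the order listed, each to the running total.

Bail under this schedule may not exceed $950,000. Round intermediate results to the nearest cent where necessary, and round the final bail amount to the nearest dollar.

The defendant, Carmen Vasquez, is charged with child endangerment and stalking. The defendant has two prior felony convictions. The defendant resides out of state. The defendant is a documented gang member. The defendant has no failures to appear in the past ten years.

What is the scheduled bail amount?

$395,880

Base amounts from the schedule: child endangerment $28,000; stalking $132,500.
Stacking rule: highest base plus 33% of each additional charge. Highest is stalking at $132,500. Additional: $28,000 × 33% = $9,240. Combined base = $132,500 + $9,240 = $141,740.
Two or more prior felony convictions (+100%): $141,740 × 2 = $283,480.
Defendant is a documented gang member (+5%): $283,480 × 1.05 = $297,654.
No failures to appear in the past ten years (−5%): $297,654 × 0.95 = $282,771.30.
Defendant has an out-of-state residence (+40%): $282,771.30 × 1.4 = $395,879.82.
$395,879.82 is within the $950,000 maximum.
Rounded to the nearest dollar: $395,880.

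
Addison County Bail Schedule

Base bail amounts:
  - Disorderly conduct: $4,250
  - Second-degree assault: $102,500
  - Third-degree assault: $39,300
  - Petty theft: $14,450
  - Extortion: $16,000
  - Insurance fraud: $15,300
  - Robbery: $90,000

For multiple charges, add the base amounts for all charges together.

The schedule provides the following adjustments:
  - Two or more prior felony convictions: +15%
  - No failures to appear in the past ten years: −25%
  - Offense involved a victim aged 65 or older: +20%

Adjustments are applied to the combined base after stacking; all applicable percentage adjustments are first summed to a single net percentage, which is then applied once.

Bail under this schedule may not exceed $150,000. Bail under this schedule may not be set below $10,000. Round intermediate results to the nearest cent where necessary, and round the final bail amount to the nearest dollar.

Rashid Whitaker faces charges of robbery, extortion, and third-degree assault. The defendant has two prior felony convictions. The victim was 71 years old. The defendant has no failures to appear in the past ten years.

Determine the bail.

Base amounts from the schedule: robbery $90,000; extortion $16,000; third-degree assault $39,300.
Stacking rule: sum of all bases. $90,000 + $16,000 + $39,300 = $145,300.
Net percentage adjustment: +15% −25% +20% = +10%. $145,300 × 1.1 = $159,830.
Result $159,830 exceeds the maximum of $150,000; bail is capped at $150,000.
$150,000 is at or above the $10,000 minimum.

$150,000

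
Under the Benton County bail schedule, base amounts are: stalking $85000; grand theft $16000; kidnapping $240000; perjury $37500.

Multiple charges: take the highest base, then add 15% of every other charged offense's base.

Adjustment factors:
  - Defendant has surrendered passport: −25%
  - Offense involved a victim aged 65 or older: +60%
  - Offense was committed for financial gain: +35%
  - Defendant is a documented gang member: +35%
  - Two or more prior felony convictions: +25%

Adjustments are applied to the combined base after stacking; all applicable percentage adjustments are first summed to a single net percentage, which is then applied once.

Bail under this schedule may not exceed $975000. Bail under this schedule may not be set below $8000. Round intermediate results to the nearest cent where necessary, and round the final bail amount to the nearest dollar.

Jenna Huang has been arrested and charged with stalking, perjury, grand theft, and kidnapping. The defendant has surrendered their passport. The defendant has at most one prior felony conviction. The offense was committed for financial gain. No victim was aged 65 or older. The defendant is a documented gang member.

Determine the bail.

$378124

Base amounts from the schedule: stalking $85000; perjury $37500; grand theft $16000; kidnapping $240000.
Stacking rule: highest base plus 15% of each additional charge. Highest is kidnapping at $240000. Additional: $85000 × 15% = $12750; $37500 × 15% = $5625; $16000 × 15% = $2400. Combined base = $240000 + $20775 = $260775.
Net percentage adjustment: −25% +35% +35% = +45%. $260775 × 1.45 = $378123.75.
$378123.75 is within the $975000 maximum.
$378123.75 is at or above the $8000 minimum.
Rounded to the nearest dollar: $378124.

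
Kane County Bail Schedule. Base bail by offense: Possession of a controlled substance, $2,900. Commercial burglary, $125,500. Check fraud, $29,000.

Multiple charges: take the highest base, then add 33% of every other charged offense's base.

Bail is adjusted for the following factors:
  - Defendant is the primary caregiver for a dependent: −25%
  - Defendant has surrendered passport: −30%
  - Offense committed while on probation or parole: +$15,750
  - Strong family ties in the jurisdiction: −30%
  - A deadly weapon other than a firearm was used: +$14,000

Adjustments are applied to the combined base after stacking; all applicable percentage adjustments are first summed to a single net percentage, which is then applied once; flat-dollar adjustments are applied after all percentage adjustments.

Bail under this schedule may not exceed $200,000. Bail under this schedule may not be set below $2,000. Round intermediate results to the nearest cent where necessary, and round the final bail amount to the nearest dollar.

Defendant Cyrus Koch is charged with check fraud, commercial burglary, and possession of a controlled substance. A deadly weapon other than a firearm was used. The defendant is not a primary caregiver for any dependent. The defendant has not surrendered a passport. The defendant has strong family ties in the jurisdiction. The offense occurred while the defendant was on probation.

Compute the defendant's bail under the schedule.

$124,969

Base amounts from the schedule: check fraud $29,000; commercial burglary $125,500; possession of a controlled substance $2,900.
Stacking rule: highest base plus 33% of each additional charge. Highest is commercial burglary at $125,500. Additional: $29,000 × 33% = $9,570; $2,900 × 33% = $957. Combined base = $125,500 + $10,527 = $136,027.
Strong family ties in the jurisdiction (−30%): $136,027 × 0.7 = $95,218.90.
Offense committed while on probation or parole (+$15,750 flat): $95,218.90 + $15,750 = $110,968.90.
A deadly weapon other than a firearm was used (+$14,000 flat): $110,968.90 + $14,000 = $124,968.90.
$124,968.90 is within the $200,000 maximum.
$124,968.90 is at or above the $2,000 minimum.
Rounded to the nearest dollar: $124,969.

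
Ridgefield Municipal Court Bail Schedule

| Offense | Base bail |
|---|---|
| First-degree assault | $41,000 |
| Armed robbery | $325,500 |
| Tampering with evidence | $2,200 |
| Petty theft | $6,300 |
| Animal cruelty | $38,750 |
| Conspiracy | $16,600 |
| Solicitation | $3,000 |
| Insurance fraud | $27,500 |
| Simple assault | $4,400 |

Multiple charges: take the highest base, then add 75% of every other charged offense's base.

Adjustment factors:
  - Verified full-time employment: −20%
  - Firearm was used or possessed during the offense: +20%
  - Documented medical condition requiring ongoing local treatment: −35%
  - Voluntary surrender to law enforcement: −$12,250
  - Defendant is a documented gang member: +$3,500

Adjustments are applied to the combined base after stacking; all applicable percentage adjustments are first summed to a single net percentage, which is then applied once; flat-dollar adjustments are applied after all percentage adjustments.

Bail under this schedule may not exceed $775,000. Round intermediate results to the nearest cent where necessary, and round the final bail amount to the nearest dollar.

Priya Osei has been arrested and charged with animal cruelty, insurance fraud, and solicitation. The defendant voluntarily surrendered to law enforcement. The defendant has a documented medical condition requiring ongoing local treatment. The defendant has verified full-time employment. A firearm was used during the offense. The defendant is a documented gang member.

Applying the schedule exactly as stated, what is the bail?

Base amounts from the schedule: animal cruelty $38,750; insurance fraud $27,500; solicitation $3,000.
Stacking rule: highest base plus 75% of each additional charge. Highest is animal cruelty at $38,750. Additional: $27,500 × 75% = $20,625; $3,000 × 75% = $2,250. Combined base = $38,750 + $22,875 = $61,625.
Net percentage adjustment: −20% +20% −35% = −35%. $61,625 × 0.65 = $40,056.25.
Voluntary surrender to law enforcement (−$12,250 flat): $40,056.25 − $12,250 = $27,806.25.
Defendant is a documented gang member (+$3,500 flat): $27,806.25 + $3,500 = $31,306.25.
$31,306.25 is within the $775,000 maximum.
Rounded to the nearest dollar: $31,306.

$31,306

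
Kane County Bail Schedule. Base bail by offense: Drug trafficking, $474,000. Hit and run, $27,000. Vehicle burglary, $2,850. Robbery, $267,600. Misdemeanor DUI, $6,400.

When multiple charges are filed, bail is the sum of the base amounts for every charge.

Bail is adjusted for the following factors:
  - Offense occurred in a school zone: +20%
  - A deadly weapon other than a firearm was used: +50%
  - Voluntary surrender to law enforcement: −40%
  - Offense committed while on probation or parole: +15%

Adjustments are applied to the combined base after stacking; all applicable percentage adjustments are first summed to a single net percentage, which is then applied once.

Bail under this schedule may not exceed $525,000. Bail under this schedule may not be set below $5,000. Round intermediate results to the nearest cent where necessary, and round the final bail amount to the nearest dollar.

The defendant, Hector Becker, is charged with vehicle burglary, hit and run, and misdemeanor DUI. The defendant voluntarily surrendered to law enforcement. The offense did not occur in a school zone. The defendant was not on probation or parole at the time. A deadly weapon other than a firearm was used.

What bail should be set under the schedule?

Base amounts from the schedule: vehicle burglary $2,850; hit and run $27,000; misdemeanor DUI $6,400.
Stacking rule: sum of all bases. $2,850 + $27,000 + $6,400 = $36,250.
Net percentage adjustment: +50% −40% = +10%. $36,250 × 1.1 = $39,875.
$39,875 is within the $525,000 maximum.
$39,875 is at or above the $5,000 minimum.

$39,875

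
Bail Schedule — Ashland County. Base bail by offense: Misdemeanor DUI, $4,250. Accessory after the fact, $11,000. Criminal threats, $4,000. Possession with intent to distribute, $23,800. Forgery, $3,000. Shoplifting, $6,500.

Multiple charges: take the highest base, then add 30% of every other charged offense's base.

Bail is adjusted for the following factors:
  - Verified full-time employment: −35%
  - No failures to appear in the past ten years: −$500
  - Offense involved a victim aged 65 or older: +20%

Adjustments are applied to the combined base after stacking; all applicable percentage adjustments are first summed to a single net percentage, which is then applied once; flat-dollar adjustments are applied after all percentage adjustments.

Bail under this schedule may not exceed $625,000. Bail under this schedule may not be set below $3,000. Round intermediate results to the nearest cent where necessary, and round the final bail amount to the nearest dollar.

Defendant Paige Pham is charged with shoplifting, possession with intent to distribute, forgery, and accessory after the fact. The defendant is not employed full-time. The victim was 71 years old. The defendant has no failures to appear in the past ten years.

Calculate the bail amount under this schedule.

$35,440

Base amounts from the schedule: shoplifting $6,500; possession with intent to distribute $23,800; forgery $3,000; accessory after the fact $11,000.
Stacking rule: highest base plus 30% of each additional charge. Highest is possession with intent to distribute at $23,800. Additional: $6,500 × 30% = $1,950; $3,000 × 30% = $900; $11,000 × 30% = $3,300. Combined base = $23,800 + $6,150 = $29,950.
Offense involved a victim aged 65 or older (+20%): $29,950 × 1.2 = $35,940.
No failures to appear in the past ten years (−$500 flat): $35,940 − $500 = $35,440.
$35,440 is within the $625,000 maximum.
$35,440 is at or above the $3,000 minimum.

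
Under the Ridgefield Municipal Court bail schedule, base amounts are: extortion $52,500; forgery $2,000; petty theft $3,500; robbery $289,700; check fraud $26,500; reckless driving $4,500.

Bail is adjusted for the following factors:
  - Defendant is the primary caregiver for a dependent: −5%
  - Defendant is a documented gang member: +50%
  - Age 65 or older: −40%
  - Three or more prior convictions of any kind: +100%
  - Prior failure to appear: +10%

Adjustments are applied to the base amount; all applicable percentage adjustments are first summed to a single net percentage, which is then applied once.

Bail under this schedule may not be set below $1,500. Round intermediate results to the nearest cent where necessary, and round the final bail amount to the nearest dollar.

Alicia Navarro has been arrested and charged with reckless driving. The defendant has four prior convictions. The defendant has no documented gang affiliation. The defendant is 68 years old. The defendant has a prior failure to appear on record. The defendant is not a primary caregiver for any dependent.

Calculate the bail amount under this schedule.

$7,650

Base amounts from the schedule: reckless driving $4,500.
Single charge. Combined base = $4,500.
Net percentage adjustment: −40% +100% +10% = +70%. $4,500 × 1.7 = $7,650.
$7,650 is at or above the $1,500 minimum.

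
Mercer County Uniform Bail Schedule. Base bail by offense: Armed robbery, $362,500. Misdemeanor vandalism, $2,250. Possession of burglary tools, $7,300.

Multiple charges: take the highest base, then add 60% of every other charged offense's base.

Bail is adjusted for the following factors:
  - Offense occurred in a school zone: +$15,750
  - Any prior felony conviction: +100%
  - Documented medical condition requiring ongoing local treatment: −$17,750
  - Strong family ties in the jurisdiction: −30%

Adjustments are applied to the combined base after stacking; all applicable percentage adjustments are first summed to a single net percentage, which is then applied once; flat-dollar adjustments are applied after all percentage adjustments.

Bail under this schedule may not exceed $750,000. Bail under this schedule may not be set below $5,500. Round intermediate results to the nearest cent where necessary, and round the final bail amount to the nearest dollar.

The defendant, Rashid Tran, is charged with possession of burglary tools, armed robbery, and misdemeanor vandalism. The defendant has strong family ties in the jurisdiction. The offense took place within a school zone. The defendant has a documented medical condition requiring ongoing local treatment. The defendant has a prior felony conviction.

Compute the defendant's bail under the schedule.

Base amounts from the schedule: possession of burglary tools $7,300; armed robbery $362,500; misdemeanor vandalism $2,250.
Stacking rule: highest base plus 60% of each additional charge. Highest is armed robbery at $362,500. Additional: $7,300 × 60% = $4,380; $2,250 × 60% = $1,350. Combined base = $362,500 + $5,730 = $368,230.
Net percentage adjustment: +100% −30% = +70%. $368,230 × 1.7 = $625,991.
Offense occurred in a school zone (+$15,750 flat): $625,991 + $15,750 = $641,741.
Documented medical condition requiring ongoing local treatment (−$17,750 flat): $641,741 − $17,750 = $623,991.
$623,991 is within the $750,000 maximum.
$623,991 is at or above the $5,500 minimum.

$623,991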